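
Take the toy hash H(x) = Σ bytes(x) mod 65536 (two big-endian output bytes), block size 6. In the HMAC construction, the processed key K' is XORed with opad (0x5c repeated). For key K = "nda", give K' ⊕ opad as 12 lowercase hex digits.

32383d5c5c5c

Key "nda" = 6e 64 61 is 3 bytes ≤ B = 6; zero-pad to 6 bytes: K' = 6e 64 61 00 00 00.
XOR each byte with 0x5c: 6e⊕5c=32, 64⊕5c=38, 61⊕5c=3d, 00⊕5c=5c, 00⊕5c=5c, 00⊕5c=5c.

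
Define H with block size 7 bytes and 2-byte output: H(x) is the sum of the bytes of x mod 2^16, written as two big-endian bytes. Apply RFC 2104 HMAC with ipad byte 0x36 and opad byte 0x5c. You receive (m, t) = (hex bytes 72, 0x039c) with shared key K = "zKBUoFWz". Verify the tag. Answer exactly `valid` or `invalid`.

invalid

Key "zKBUoFWz" = 7a 4b 42 55 6f 46 57 7a is 8 bytes > B = 7, so hash it first: H(key) = 02 e2, then zero-pad to 7 bytes: K' = 02 e2 00 00 00 00 00.
K' ⊕ ipad = 34 d4 36 36 36 36 36; K' ⊕ opad = 5e be 5c 5c 5c 5c 5c.
Inner hash: sum = 52+212+54+54+54+54+54+114 = 648 → 02 88.
Outer hash (recomputed tag): sum = 94+190+92+92+92+92+92+2+136 = 882 → 03 72.
Recomputed tag = 0372; claimed = 039c → mismatch.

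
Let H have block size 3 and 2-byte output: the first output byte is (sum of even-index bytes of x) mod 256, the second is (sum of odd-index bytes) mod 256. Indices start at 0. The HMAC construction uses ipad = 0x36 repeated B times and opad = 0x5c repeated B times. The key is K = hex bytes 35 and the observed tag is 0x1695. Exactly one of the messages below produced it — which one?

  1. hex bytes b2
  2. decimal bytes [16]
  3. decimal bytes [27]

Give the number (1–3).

Key hex bytes 35 is 1 byte ≤ B = 3; zero-pad to 3 bytes: K' = 35 00 00.
K' ⊕ ipad = 03 36 36; K' ⊕ opad = 69 5c 5c.
m1: inner = H(03 36 36 b2) = 39 e8; tag = H(69 5c 5c 39 e8) = ad95
m2: inner = H(03 36 36 10) = 39 46; tag = H(69 5c 5c 39 46) = 0b95
m3: inner = H(03 36 36 1b) = 39 51; tag = H(69 5c 5c 39 51) = 1695 ← matches

3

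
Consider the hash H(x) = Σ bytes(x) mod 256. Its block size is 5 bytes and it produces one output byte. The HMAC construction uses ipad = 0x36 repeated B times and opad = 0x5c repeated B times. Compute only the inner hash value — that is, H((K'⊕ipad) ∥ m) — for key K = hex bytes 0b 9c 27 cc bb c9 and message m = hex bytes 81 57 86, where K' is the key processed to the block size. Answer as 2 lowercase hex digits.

5e

Key hex bytes 0b 9c 27 cc bb c9 is 6 bytes > B = 5, so hash it first: H(key) = 1e, then zero-pad to 5 bytes: K' = 1e 00 00 00 00.
K' ⊕ ipad = 28 36 36 36 36.
Inner input = 28 36 36 36 36 ∥ 81 57 86.
Inner hash: sum = 40+54+54+54+54+129+87+134 = 606; mod 256 = 94 → 5e.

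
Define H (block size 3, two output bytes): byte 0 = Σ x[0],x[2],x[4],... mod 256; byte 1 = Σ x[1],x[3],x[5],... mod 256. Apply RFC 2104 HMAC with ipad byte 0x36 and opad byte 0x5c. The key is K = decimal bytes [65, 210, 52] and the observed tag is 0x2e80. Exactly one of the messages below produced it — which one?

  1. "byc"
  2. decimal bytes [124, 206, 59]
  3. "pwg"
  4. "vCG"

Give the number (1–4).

1

Key decimal bytes [65, 210, 52] = 41 d2 34 is exactly B = 3 bytes: K' = 41 d2 34.
K' ⊕ ipad = 77 e4 02; K' ⊕ opad = 1d 8e 68.
m1: inner = H(77 e4 02 62 79 63) = f2 a9; tag = H(1d 8e 68 f2 a9) = 2e80 ← matches
m2: inner = H(77 e4 02 7c ce 3b) = 47 9b; tag = H(1d 8e 68 47 9b) = 20d5
m3: inner = H(77 e4 02 70 77 67) = f0 bb; tag = H(1d 8e 68 f0 bb) = 407e
m4: inner = H(77 e4 02 76 43 47) = bc a1; tag = H(1d 8e 68 bc a1) = 264a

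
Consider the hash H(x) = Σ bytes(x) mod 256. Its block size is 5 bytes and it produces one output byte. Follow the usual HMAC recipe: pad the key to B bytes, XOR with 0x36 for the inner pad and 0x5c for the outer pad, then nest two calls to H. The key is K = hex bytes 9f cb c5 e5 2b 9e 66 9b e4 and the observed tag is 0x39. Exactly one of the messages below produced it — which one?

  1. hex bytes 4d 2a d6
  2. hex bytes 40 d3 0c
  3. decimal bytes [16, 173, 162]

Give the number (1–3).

3

Key hex bytes 9f cb c5 e5 2b 9e 66 9b e4 is 9 bytes > B = 5, so hash it first: H(key) = c2, then zero-pad to 5 bytes: K' = c2 00 00 00 00.
K' ⊕ ipad = f4 36 36 36 36; K' ⊕ opad = 9e 5c 5c 5c 5c.
m1: inner = H(f4 36 36 36 36 4d 2a d6) = 19; tag = H(9e 5c 5c 5c 5c 19) = 27
m2: inner = H(f4 36 36 36 36 40 d3 0c) = eb; tag = H(9e 5c 5c 5c 5c eb) = f9
m3: inner = H(f4 36 36 36 36 10 ad a2) = 2b; tag = H(9e 5c 5c 5c 5c 2b) = 39 ← matches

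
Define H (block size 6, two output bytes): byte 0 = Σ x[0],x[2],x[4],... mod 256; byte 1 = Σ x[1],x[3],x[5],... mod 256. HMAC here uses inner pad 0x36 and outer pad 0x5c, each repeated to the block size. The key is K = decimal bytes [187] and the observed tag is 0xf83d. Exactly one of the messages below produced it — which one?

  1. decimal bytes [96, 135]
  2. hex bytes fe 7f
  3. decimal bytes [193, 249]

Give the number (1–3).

Key decimal bytes [187] = bb is 1 byte ≤ B = 6; zero-pad to 6 bytes: K' = bb 00 00 00 00 00.
K' ⊕ ipad = 8d 36 36 36 36 36; K' ⊕ opad = e7 5c 5c 5c 5c 5c.
m1: inner = H(8d 36 36 36 36 36 60 87) = 59 29; tag = H(e7 5c 5c 5c 5c 5c 59 29) = f83d ← matches
m2: inner = H(8d 36 36 36 36 36 fe 7f) = f7 21; tag = H(e7 5c 5c 5c 5c 5c f7 21) = 9635
m3: inner = H(8d 36 36 36 36 36 c1 f9) = ba 9b; tag = H(e7 5c 5c 5c 5c 5c ba 9b) = 59af

1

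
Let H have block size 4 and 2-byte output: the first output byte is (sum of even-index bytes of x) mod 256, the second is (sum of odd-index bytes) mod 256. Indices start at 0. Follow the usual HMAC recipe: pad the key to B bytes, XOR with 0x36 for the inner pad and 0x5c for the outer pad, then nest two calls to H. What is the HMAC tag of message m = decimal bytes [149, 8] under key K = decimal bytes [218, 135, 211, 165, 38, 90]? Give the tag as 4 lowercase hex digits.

9b24

Key decimal bytes [218, 135, 211, 165, 38, 90] = da 87 d3 a5 26 5a is 6 bytes > B = 4, so hash it first: H(key) = d3 86, then zero-pad to 4 bytes: K' = d3 86 00 00.
K' ⊕ ipad = e5 b0 36 36.  K' ⊕ opad = 8f da 5c 5c.
Inner input = (K'⊕ipad) ∥ m = e5 b0 36 36 ∥ 95 08.
Inner hash: even-index sum = 432 mod 256 = 176; odd-index sum = 238 mod 256 = 238 → b0 ee.
Outer input = (K'⊕opad) ∥ inner = 8f da 5c 5c ∥ b0 ee.
Outer hash (tag): even-index sum = 411 mod 256 = 155; odd-index sum = 548 mod 256 = 36 → 9b 24.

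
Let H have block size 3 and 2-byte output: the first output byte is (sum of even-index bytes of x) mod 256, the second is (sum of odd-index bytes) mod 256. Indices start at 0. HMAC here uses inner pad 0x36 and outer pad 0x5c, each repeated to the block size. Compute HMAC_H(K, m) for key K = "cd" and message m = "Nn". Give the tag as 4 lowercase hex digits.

3b31

Key "cd" = 63 64 is 2 bytes ≤ B = 3; zero-pad to 3 bytes: K' = 63 64 00.
K' ⊕ ipad = 55 52 36.  K' ⊕ opad = 3f 38 5c.
Inner input = (K'⊕ipad) ∥ m = 55 52 36 ∥ 4e 6e.
Inner hash: even-index sum = 249 mod 256 = 249; odd-index sum = 160 mod 256 = 160 → f9 a0.
Outer input = (K'⊕opad) ∥ inner = 3f 38 5c ∥ f9 a0.
Outer hash (tag): even-index sum = 315 mod 256 = 59; odd-index sum = 305 mod 256 = 49 → 3b 31.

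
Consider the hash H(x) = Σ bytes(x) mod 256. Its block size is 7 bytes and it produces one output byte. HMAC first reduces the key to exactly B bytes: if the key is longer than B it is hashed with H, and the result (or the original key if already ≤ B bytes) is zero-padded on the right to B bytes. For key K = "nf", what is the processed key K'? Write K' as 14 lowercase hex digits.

Key "nf" = 6e 66 is 2 bytes ≤ B = 7; zero-pad to 7 bytes: K' = 6e 66 00 00 00 00 00.

6e660000000000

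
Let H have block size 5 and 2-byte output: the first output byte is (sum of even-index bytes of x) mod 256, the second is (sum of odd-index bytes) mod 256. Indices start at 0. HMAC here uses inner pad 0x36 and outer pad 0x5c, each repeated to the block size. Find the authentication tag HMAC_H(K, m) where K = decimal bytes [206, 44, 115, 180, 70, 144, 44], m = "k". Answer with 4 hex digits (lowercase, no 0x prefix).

8e79

Key decimal bytes [206, 44, 115, 180, 70, 144, 44] = ce 2c 73 b4 46 90 2c is 7 bytes > B = 5, so hash it first: H(key) = b3 70, then zero-pad to 5 bytes: K' = b3 70 00 00 00.
K' ⊕ ipad = 85 46 36 36 36.  K' ⊕ opad = ef 2c 5c 5c 5c.
Inner input = (K'⊕ipad) ∥ m = 85 46 36 36 36 ∥ 6b.
Inner hash: even-index sum = 241 mod 256 = 241; odd-index sum = 231 mod 256 = 231 → f1 e7.
Outer input = (K'⊕opad) ∥ inner = ef 2c 5c 5c 5c ∥ f1 e7.
Outer hash (tag): even-index sum = 654 mod 256 = 142; odd-index sum = 377 mod 256 = 121 → 8e 79.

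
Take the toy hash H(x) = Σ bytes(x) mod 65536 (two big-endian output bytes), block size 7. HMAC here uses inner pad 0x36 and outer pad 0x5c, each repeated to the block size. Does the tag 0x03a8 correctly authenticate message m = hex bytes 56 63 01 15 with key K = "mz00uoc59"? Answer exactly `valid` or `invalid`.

Key "mz00uoc59" = 6d 7a 30 30 75 6f 63 35 39 is 9 bytes > B = 7, so hash it first: H(key) = 02 fc, then zero-pad to 7 bytes: K' = 02 fc 00 00 00 00 00.
K' ⊕ ipad = 34 ca 36 36 36 36 36; K' ⊕ opad = 5e a0 5c 5c 5c 5c 5c.
Inner hash: sum = 52+202+54+54+54+54+54+86+99+1+21 = 731 → 02 db.
Outer hash (recomputed tag): sum = 94+160+92+92+92+92+92+2+219 = 935 → 03 a7.
Recomputed tag = 03a7; claimed = 03a8 → mismatch.

invalid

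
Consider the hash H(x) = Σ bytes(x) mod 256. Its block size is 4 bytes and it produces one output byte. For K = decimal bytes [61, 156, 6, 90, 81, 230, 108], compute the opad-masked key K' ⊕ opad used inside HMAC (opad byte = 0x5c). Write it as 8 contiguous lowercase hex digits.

805c5c5c

Key decimal bytes [61, 156, 6, 90, 81, 230, 108] = 3d 9c 06 5a 51 e6 6c is 7 bytes > B = 4, so hash it first: H(key) = dc, then zero-pad to 4 bytes: K' = dc 00 00 00.
XOR each byte with 0x5c: dc⊕5c=80, 00⊕5c=5c, 00⊕5c=5c, 00⊕5c=5c.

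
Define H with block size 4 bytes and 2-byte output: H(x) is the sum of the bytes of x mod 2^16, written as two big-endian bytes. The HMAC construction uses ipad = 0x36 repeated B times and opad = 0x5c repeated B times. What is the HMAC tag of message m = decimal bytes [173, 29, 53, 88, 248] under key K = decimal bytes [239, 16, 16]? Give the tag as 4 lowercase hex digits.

0254

Key decimal bytes [239, 16, 16] = ef 10 10 is 3 bytes ≤ B = 4; zero-pad to 4 bytes: K' = ef 10 10 00.
K' ⊕ ipad = d9 26 26 36.  K' ⊕ opad = b3 4c 4c 5c.
Inner input = (K'⊕ipad) ∥ m = d9 26 26 36 ∥ ad 1d 35 58 f8.
Inner hash: sum = 217+38+38+54+173+29+53+88+248 = 938 → 03 aa.
Outer input = (K'⊕opad) ∥ inner = b3 4c 4c 5c ∥ 03 aa.
Outer hash (tag): sum = 179+76+76+92+3+170 = 596 → 02 54.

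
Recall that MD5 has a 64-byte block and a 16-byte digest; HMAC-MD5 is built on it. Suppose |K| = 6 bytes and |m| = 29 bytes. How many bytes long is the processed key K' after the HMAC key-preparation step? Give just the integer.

64

Key is 6 ≤ 64 bytes, zero-padded: |K'| = 64.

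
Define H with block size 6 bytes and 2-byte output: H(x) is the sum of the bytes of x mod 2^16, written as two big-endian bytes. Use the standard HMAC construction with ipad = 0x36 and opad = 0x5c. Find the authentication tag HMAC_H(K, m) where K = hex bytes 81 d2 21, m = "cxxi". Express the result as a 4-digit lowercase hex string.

Key hex bytes 81 d2 21 is 3 bytes ≤ B = 6; zero-pad to 6 bytes: K' = 81 d2 21 00 00 00.
K' ⊕ ipad = b7 e4 17 36 36 36.  K' ⊕ opad = dd 8e 7d 5c 5c 5c.
Inner input = (K'⊕ipad) ∥ m = b7 e4 17 36 36 36 ∥ 63 78 78 69.
Inner hash: sum = 183+228+23+54+54+54+99+120+120+105 = 1040 → 04 10.
Outer input = (K'⊕opad) ∥ inner = dd 8e 7d 5c 5c 5c ∥ 04 10.
Outer hash (tag): sum = 221+142+125+92+92+92+4+16 = 784 → 03 10.

0310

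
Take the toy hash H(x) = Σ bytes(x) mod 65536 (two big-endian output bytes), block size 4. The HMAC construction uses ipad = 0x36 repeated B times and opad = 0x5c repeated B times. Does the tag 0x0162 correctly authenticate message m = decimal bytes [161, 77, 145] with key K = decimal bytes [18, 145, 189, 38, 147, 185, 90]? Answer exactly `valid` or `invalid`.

invalid

Key decimal bytes [18, 145, 189, 38, 147, 185, 90] = 12 91 bd 26 93 b9 5a is 7 bytes > B = 4, so hash it first: H(key) = 03 2c, then zero-pad to 4 bytes: K' = 03 2c 00 00.
K' ⊕ ipad = 35 1a 36 36; K' ⊕ opad = 5f 70 5c 5c.
Inner hash: sum = 53+26+54+54+161+77+145 = 570 → 02 3a.
Outer hash (recomputed tag): sum = 95+112+92+92+2+58 = 451 → 01 c3.
Recomputed tag = 01c3; claimed = 0162 → mismatch.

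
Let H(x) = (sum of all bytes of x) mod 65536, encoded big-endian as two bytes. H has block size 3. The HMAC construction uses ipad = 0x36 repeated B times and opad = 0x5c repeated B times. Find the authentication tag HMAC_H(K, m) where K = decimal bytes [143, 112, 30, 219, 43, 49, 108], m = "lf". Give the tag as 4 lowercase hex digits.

018a

Key decimal bytes [143, 112, 30, 219, 43, 49, 108] = 8f 70 1e db 2b 31 6c is 7 bytes > B = 3, so hash it first: H(key) = 02 c0, then zero-pad to 3 bytes: K' = 02 c0 00.
K' ⊕ ipad = 34 f6 36.  K' ⊕ opad = 5e 9c 5c.
Inner input = (K'⊕ipad) ∥ m = 34 f6 36 ∥ 6c 66.
Inner hash: sum = 52+246+54+108+102 = 562 → 02 32.
Outer input = (K'⊕opad) ∥ inner = 5e 9c 5c ∥ 02 32.
Outer hash (tag): sum = 94+156+92+2+50 = 394 → 01 8a.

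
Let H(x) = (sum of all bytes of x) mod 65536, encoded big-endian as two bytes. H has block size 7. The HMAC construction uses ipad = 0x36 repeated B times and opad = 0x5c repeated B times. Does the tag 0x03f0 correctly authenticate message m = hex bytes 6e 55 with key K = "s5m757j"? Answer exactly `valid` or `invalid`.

invalid

Key "s5m757j" = 73 35 6d 37 35 37 6a is exactly B = 7 bytes: K' = 73 35 6d 37 35 37 6a.
K' ⊕ ipad = 45 03 5b 01 03 01 5c; K' ⊕ opad = 2f 69 31 6b 69 6b 36.
Inner hash: sum = 69+3+91+1+3+1+92+110+85 = 455 → 01 c7.
Outer hash (recomputed tag): sum = 47+105+49+107+105+107+54+1+199 = 774 → 03 06.
Recomputed tag = 0306; claimed = 03f0 → mismatch.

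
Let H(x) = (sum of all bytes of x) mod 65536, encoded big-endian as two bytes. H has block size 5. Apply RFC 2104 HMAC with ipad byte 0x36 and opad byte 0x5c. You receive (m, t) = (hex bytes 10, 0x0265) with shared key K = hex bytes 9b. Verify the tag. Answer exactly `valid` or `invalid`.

Key hex bytes 9b is 1 byte ≤ B = 5; zero-pad to 5 bytes: K' = 9b 00 00 00 00.
K' ⊕ ipad = ad 36 36 36 36; K' ⊕ opad = c7 5c 5c 5c 5c.
Inner hash: sum = 173+54+54+54+54+16 = 405 → 01 95.
Outer hash (recomputed tag): sum = 199+92+92+92+92+1+149 = 717 → 02 cd.
Recomputed tag = 02cd; claimed = 0265 → mismatch.

invalid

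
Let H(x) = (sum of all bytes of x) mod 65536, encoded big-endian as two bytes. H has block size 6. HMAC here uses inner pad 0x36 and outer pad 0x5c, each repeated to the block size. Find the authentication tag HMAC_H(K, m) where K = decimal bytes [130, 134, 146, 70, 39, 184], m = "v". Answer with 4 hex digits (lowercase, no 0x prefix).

Key decimal bytes [130, 134, 146, 70, 39, 184] = 82 86 92 46 27 b8 is exactly B = 6 bytes: K' = 82 86 92 46 27 b8.
K' ⊕ ipad = b4 b0 a4 70 11 8e.  K' ⊕ opad = de da ce 1a 7b e4.
Inner input = (K'⊕ipad) ∥ m = b4 b0 a4 70 11 8e ∥ 76.
Inner hash: sum = 180+176+164+112+17+142+118 = 909 → 03 8d.
Outer input = (K'⊕opad) ∥ inner = de da ce 1a 7b e4 ∥ 03 8d.
Outer hash (tag): sum = 222+218+206+26+123+228+3+141 = 1167 → 04 8f.

048f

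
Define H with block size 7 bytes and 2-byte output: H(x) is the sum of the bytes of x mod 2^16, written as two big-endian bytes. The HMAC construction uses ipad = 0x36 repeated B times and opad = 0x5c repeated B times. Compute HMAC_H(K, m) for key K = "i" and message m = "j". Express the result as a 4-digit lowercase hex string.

026c

Key "i" = 69 is 1 byte ≤ B = 7; zero-pad to 7 bytes: K' = 69 00 00 00 00 00 00.
K' ⊕ ipad = 5f 36 36 36 36 36 36.  K' ⊕ opad = 35 5c 5c 5c 5c 5c 5c.
Inner input = (K'⊕ipad) ∥ m = 5f 36 36 36 36 36 36 ∥ 6a.
Inner hash: sum = 95+54+54+54+54+54+54+106 = 525 → 02 0d.
Outer input = (K'⊕opad) ∥ inner = 35 5c 5c 5c 5c 5c 5c ∥ 02 0d.
Outer hash (tag): sum = 53+92+92+92+92+92+92+2+13 = 620 → 02 6c.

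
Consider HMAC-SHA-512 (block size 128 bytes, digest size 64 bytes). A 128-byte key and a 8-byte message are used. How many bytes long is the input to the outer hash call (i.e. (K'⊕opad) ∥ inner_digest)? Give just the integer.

192

Key is 128 ≤ 128 bytes, zero-padded: |K'| = 128.
Outer input = (K'⊕opad) ∥ H(inner) → 128 + 64 = 192 bytes.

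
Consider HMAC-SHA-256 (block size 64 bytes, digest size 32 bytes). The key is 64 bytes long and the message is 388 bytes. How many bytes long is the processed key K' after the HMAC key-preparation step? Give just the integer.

Key is 64 ≤ 64 bytes, zero-padded: |K'| = 64.

64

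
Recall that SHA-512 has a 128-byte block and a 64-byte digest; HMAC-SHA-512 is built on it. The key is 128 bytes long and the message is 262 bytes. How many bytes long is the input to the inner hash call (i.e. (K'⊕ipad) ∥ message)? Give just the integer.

390

Key is 128 ≤ 128 bytes, zero-padded: |K'| = 128.
Inner input = (K'⊕ipad) ∥ m → 128 + 262 = 390 bytes.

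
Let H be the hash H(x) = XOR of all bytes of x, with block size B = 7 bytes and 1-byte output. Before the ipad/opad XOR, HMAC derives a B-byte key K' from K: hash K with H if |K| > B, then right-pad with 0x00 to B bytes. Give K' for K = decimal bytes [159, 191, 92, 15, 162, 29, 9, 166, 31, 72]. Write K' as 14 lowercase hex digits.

34000000000000

|K| = 10 > B = 7, so first hash the key.
H(K): XOR 9f⊕bf⊕5c⊕0f⊕a2⊕1d⊕09⊕a6⊕1f⊕48 = 34.
Zero-pad H(K) = 34 to 7 bytes: K' = 34 00 00 00 00 00 00.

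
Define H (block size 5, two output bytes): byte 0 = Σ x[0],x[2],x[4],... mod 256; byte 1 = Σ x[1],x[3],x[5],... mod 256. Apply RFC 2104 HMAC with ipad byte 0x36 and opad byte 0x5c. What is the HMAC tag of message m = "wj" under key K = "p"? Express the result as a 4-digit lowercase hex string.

c7d4

Key "p" = 70 is 1 byte ≤ B = 5; zero-pad to 5 bytes: K' = 70 00 00 00 00.
K' ⊕ ipad = 46 36 36 36 36.  K' ⊕ opad = 2c 5c 5c 5c 5c.
Inner input = (K'⊕ipad) ∥ m = 46 36 36 36 36 ∥ 77 6a.
Inner hash: even-index sum = 284 mod 256 = 28; odd-index sum = 227 mod 256 = 227 → 1c e3.
Outer input = (K'⊕opad) ∥ inner = 2c 5c 5c 5c 5c ∥ 1c e3.
Outer hash (tag): even-index sum = 455 mod 256 = 199; odd-index sum = 212 mod 256 = 212 → c7 d4.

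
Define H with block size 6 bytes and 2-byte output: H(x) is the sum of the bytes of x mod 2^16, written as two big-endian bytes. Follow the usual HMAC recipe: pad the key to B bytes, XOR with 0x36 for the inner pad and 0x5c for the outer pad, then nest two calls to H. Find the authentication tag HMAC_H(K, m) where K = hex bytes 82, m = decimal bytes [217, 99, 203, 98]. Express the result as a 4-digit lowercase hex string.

02d9

Key hex bytes 82 is 1 byte ≤ B = 6; zero-pad to 6 bytes: K' = 82 00 00 00 00 00.
K' ⊕ ipad = b4 36 36 36 36 36.  K' ⊕ opad = de 5c 5c 5c 5c 5c.
Inner input = (K'⊕ipad) ∥ m = b4 36 36 36 36 36 ∥ d9 63 cb 62.
Inner hash: sum = 180+54+54+54+54+54+217+99+203+98 = 1067 → 04 2b.
Outer input = (K'⊕opad) ∥ inner = de 5c 5c 5c 5c 5c ∥ 04 2b.
Outer hash (tag): sum = 222+92+92+92+92+92+4+43 = 729 → 02 d9.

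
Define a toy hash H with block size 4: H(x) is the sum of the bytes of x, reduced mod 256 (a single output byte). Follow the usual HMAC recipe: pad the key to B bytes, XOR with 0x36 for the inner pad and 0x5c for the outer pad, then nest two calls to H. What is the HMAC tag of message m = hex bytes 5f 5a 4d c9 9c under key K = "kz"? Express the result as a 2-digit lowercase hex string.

Key "kz" = 6b 7a is 2 bytes ≤ B = 4; zero-pad to 4 bytes: K' = 6b 7a 00 00.
K' ⊕ ipad = 5d 4c 36 36.  K' ⊕ opad = 37 26 5c 5c.
Inner input = (K'⊕ipad) ∥ m = 5d 4c 36 36 ∥ 5f 5a 4d c9 9c.
Inner hash: sum = 93+76+54+54+95+90+77+201+156 = 896; mod 256 = 128 → 80.
Outer input = (K'⊕opad) ∥ inner = 37 26 5c 5c ∥ 80.
Outer hash (tag): sum = 55+38+92+92+128 = 405; mod 256 = 149 → 95.

95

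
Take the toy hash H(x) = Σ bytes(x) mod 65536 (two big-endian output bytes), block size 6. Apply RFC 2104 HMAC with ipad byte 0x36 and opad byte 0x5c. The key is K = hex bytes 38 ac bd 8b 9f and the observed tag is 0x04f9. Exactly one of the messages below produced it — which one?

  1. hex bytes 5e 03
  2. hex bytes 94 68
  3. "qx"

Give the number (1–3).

2

Key hex bytes 38 ac bd 8b 9f is 5 bytes ≤ B = 6; zero-pad to 6 bytes: K' = 38 ac bd 8b 9f 00.
K' ⊕ ipad = 0e 9a 8b bd a9 36; K' ⊕ opad = 64 f0 e1 d7 c3 5c.
m1: inner = H(0e 9a 8b bd a9 36 5e 03) = 03 30; tag = H(64 f0 e1 d7 c3 5c 03 30) = 045e
m2: inner = H(0e 9a 8b bd a9 36 94 68) = 03 cb; tag = H(64 f0 e1 d7 c3 5c 03 cb) = 04f9 ← matches
m3: inner = H(0e 9a 8b bd a9 36 71 78) = 03 b8; tag = H(64 f0 e1 d7 c3 5c 03 b8) = 04e6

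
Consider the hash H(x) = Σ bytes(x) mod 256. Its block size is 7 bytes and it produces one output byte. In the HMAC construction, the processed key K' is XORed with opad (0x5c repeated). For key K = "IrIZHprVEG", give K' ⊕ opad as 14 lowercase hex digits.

365c5c5c5c5c5c

Key "IrIZHprVEG" = 49 72 49 5a 48 70 72 56 45 47 is 10 bytes > B = 7, so hash it first: H(key) = 6a, then zero-pad to 7 bytes: K' = 6a 00 00 00 00 00 00.
XOR each byte with 0x5c: 6a⊕5c=36, 00⊕5c=5c, 00⊕5c=5c, 00⊕5c=5c, 00⊕5c=5c, 00⊕5c=5c, 00⊕5c=5c.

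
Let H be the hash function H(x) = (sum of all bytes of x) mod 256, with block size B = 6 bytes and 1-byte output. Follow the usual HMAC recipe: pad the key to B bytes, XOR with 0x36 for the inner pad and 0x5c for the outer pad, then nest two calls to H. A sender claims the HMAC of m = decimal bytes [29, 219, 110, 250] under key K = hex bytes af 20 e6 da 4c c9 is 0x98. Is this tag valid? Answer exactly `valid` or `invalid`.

valid

Key hex bytes af 20 e6 da 4c c9 is exactly B = 6 bytes: K' = af 20 e6 da 4c c9.
K' ⊕ ipad = 99 16 d0 ec 7a ff; K' ⊕ opad = f3 7c ba 86 10 95.
Inner hash: sum = 153+22+208+236+122+255+29+219+110+250 = 1604; mod 256 = 68 → 44.
Outer hash (recomputed tag): sum = 243+124+186+134+16+149+68 = 920; mod 256 = 152 → 98.
Recomputed tag = 98; claimed = 98 → match.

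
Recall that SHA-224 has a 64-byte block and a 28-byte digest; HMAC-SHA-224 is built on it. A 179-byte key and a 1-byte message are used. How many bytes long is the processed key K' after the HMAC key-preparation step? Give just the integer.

Key is 179 > 64 bytes, so it is hashed to 28 bytes then zero-padded to 64: |K'| = 64.

64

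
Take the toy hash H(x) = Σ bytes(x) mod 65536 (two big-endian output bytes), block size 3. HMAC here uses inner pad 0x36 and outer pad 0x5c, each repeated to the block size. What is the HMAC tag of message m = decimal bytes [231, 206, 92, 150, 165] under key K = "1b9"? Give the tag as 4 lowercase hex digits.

01c9

Key "1b9" = 31 62 39 is exactly B = 3 bytes: K' = 31 62 39.
K' ⊕ ipad = 07 54 0f.  K' ⊕ opad = 6d 3e 65.
Inner input = (K'⊕ipad) ∥ m = 07 54 0f ∥ e7 ce 5c 96 a5.
Inner hash: sum = 7+84+15+231+206+92+150+165 = 950 → 03 b6.
Outer input = (K'⊕opad) ∥ inner = 6d 3e 65 ∥ 03 b6.
Outer hash (tag): sum = 109+62+101+3+182 = 457 → 01 c9.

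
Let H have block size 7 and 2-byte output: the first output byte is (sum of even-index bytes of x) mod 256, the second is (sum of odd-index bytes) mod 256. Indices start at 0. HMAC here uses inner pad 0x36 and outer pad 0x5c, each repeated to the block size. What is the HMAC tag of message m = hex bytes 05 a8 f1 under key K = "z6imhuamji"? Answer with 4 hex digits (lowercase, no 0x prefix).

98d4

Key "z6imhuamji" = 7a 36 69 6d 68 75 61 6d 6a 69 is 10 bytes > B = 7, so hash it first: H(key) = 16 ee, then zero-pad to 7 bytes: K' = 16 ee 00 00 00 00 00.
K' ⊕ ipad = 20 d8 36 36 36 36 36.  K' ⊕ opad = 4a b2 5c 5c 5c 5c 5c.
Inner input = (K'⊕ipad) ∥ m = 20 d8 36 36 36 36 36 ∥ 05 a8 f1.
Inner hash: even-index sum = 362 mod 256 = 106; odd-index sum = 570 mod 256 = 58 → 6a 3a.
Outer input = (K'⊕opad) ∥ inner = 4a b2 5c 5c 5c 5c 5c ∥ 6a 3a.
Outer hash (tag): even-index sum = 408 mod 256 = 152; odd-index sum = 468 mod 256 = 212 → 98 d4.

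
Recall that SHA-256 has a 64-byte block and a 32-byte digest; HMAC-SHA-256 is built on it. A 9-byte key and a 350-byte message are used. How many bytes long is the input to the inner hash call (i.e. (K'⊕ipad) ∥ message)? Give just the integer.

Key is 9 ≤ 64 bytes, zero-padded: |K'| = 64.
Inner input = (K'⊕ipad) ∥ m → 64 + 350 = 414 bytes.

414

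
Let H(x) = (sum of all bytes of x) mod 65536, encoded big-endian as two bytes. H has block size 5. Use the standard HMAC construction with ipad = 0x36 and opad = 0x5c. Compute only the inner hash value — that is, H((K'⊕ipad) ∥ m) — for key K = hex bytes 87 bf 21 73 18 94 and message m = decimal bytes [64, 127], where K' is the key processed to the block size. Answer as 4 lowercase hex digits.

0245

Key hex bytes 87 bf 21 73 18 94 is 6 bytes > B = 5, so hash it first: H(key) = 02 86, then zero-pad to 5 bytes: K' = 02 86 00 00 00.
K' ⊕ ipad = 34 b0 36 36 36.
Inner input = 34 b0 36 36 36 ∥ 40 7f.
Inner hash: sum = 52+176+54+54+54+64+127 = 581 → 02 45.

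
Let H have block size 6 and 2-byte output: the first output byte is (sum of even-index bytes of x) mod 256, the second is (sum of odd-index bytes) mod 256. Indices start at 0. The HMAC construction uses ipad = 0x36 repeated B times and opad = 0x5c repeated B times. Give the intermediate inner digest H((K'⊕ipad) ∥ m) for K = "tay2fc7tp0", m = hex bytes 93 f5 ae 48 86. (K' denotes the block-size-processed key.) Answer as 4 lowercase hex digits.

Key "tay2fc7tp0" = 74 61 79 32 66 63 37 74 70 30 is 10 bytes > B = 6, so hash it first: H(key) = fa 9a, then zero-pad to 6 bytes: K' = fa 9a 00 00 00 00.
K' ⊕ ipad = cc ac 36 36 36 36.
Inner input = cc ac 36 36 36 36 ∥ 93 f5 ae 48 86.
Inner hash: even-index sum = 767 mod 256 = 255; odd-index sum = 597 mod 256 = 85 → ff 55.

ff55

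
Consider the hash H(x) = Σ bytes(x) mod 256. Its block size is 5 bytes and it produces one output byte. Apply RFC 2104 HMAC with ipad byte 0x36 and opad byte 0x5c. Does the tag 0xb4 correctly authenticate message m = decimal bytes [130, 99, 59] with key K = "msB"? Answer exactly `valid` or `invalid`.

invalid

Key "msB" = 6d 73 42 is 3 bytes ≤ B = 5; zero-pad to 5 bytes: K' = 6d 73 42 00 00.
K' ⊕ ipad = 5b 45 74 36 36; K' ⊕ opad = 31 2f 1e 5c 5c.
Inner hash: sum = 91+69+116+54+54+130+99+59 = 672; mod 256 = 160 → a0.
Outer hash (recomputed tag): sum = 49+47+30+92+92+160 = 470; mod 256 = 214 → d6.
Recomputed tag = d6; claimed = b4 → mismatch.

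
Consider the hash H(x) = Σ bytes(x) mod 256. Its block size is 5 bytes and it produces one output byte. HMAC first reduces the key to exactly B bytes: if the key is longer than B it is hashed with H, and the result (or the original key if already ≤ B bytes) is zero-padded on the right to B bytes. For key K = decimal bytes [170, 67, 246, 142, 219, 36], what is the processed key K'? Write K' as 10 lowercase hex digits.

7000000000

|K| = 6 > B = 5, so first hash the key.
H(K): sum = 170+67+246+142+219+36 = 880; mod 256 = 112 → 70.
Zero-pad H(K) = 70 to 5 bytes: K' = 70 00 00 00 00.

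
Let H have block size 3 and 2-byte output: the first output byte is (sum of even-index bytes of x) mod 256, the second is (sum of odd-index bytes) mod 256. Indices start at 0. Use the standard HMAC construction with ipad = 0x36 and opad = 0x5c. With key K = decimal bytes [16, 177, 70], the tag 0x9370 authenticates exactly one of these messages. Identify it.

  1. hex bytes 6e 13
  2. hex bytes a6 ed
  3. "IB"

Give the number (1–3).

Key decimal bytes [16, 177, 70] = 10 b1 46 is exactly B = 3 bytes: K' = 10 b1 46.
K' ⊕ ipad = 26 87 70; K' ⊕ opad = 4c ed 1a.
m1: inner = H(26 87 70 6e 13) = a9 f5; tag = H(4c ed 1a a9 f5) = 5b96
m2: inner = H(26 87 70 a6 ed) = 83 2d; tag = H(4c ed 1a 83 2d) = 9370 ← matches
m3: inner = H(26 87 70 49 42) = d8 d0; tag = H(4c ed 1a d8 d0) = 36c5

2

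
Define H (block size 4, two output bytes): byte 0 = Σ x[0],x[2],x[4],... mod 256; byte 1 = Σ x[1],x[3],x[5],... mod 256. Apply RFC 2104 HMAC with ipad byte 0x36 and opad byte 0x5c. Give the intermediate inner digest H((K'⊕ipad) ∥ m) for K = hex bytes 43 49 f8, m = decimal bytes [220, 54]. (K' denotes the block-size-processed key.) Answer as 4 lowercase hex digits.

Key hex bytes 43 49 f8 is 3 bytes ≤ B = 4; zero-pad to 4 bytes: K' = 43 49 f8 00.
K' ⊕ ipad = 75 7f ce 36.
Inner input = 75 7f ce 36 ∥ dc 36.
Inner hash: even-index sum = 543 mod 256 = 31; odd-index sum = 235 mod 256 = 235 → 1f eb.

1feb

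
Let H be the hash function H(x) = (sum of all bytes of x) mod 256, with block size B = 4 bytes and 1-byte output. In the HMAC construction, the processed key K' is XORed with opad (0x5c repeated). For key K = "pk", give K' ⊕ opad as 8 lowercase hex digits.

Key "pk" = 70 6b is 2 bytes ≤ B = 4; zero-pad to 4 bytes: K' = 70 6b 00 00.
XOR each byte with 0x5c: 70⊕5c=2c, 6b⊕5c=37, 00⊕5c=5c, 00⊕5c=5c.

2c375c5c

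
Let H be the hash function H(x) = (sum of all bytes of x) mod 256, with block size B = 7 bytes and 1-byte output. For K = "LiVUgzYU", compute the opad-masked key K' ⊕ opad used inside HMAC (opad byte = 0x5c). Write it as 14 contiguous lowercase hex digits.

Key "LiVUgzYU" = 4c 69 56 55 67 7a 59 55 is 8 bytes > B = 7, so hash it first: H(key) = ef, then zero-pad to 7 bytes: K' = ef 00 00 00 00 00 00.
XOR each byte with 0x5c: ef⊕5c=b3, 00⊕5c=5c, 00⊕5c=5c, 00⊕5c=5c, 00⊕5c=5c, 00⊕5c=5c, 00⊕5c=5c.

b35c5c5c5c5c5c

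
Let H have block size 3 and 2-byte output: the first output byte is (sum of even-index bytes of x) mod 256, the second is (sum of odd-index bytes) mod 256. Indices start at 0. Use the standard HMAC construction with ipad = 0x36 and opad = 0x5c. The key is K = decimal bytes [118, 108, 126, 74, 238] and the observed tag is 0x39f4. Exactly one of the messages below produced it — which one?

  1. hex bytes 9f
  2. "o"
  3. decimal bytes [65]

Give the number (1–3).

Key decimal bytes [118, 108, 126, 74, 238] = 76 6c 7e 4a ee is 5 bytes > B = 3, so hash it first: H(key) = e2 b6, then zero-pad to 3 bytes: K' = e2 b6 00.
K' ⊕ ipad = d4 80 36; K' ⊕ opad = be ea 5c.
m1: inner = H(d4 80 36 9f) = 0a 1f; tag = H(be ea 5c 0a 1f) = 39f4 ← matches
m2: inner = H(d4 80 36 6f) = 0a ef; tag = H(be ea 5c 0a ef) = 09f4
m3: inner = H(d4 80 36 41) = 0a c1; tag = H(be ea 5c 0a c1) = dbf4

1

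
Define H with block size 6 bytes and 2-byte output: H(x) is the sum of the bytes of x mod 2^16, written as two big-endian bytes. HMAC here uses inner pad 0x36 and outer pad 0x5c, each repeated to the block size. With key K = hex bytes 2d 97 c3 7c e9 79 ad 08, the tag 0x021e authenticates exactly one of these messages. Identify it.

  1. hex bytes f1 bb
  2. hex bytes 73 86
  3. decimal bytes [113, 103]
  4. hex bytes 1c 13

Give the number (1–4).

3

Key hex bytes 2d 97 c3 7c e9 79 ad 08 is 8 bytes > B = 6, so hash it first: H(key) = 04 1a, then zero-pad to 6 bytes: K' = 04 1a 00 00 00 00.
K' ⊕ ipad = 32 2c 36 36 36 36; K' ⊕ opad = 58 46 5c 5c 5c 5c.
m1: inner = H(32 2c 36 36 36 36 f1 bb) = 02 e2; tag = H(58 46 5c 5c 5c 5c 02 e2) = 02f2
m2: inner = H(32 2c 36 36 36 36 73 86) = 02 2f; tag = H(58 46 5c 5c 5c 5c 02 2f) = 023f
m3: inner = H(32 2c 36 36 36 36 71 67) = 02 0e; tag = H(58 46 5c 5c 5c 5c 02 0e) = 021e ← matches
m4: inner = H(32 2c 36 36 36 36 1c 13) = 01 65; tag = H(58 46 5c 5c 5c 5c 01 65) = 0274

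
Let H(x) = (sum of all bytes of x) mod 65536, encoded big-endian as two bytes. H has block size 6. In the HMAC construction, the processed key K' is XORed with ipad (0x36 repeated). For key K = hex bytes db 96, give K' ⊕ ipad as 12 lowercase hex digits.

Key hex bytes db 96 is 2 bytes ≤ B = 6; zero-pad to 6 bytes: K' = db 96 00 00 00 00.
XOR each byte with 0x36: db⊕36=ed, 96⊕36=a0, 00⊕36=36, 00⊕36=36, 00⊕36=36, 00⊕36=36.

eda036363636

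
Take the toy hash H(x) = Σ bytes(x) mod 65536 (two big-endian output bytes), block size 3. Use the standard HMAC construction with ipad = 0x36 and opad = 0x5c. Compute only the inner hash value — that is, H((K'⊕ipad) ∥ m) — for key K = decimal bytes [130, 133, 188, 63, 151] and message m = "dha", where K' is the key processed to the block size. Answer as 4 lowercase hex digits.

0246

Key decimal bytes [130, 133, 188, 63, 151] = 82 85 bc 3f 97 is 5 bytes > B = 3, so hash it first: H(key) = 02 99, then zero-pad to 3 bytes: K' = 02 99 00.
K' ⊕ ipad = 34 af 36.
Inner input = 34 af 36 ∥ 64 68 61.
Inner hash: sum = 52+175+54+100+104+97 = 582 → 02 46.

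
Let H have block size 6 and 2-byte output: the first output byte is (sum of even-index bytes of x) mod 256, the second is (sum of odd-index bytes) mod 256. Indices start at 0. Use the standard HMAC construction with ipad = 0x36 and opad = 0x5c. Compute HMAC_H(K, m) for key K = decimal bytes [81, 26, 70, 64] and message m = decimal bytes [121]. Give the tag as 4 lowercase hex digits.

0996

Key decimal bytes [81, 26, 70, 64] = 51 1a 46 40 is 4 bytes ≤ B = 6; zero-pad to 6 bytes: K' = 51 1a 46 40 00 00.
K' ⊕ ipad = 67 2c 70 76 36 36.  K' ⊕ opad = 0d 46 1a 1c 5c 5c.
Inner input = (K'⊕ipad) ∥ m = 67 2c 70 76 36 36 ∥ 79.
Inner hash: even-index sum = 390 mod 256 = 134; odd-index sum = 216 mod 256 = 216 → 86 d8.
Outer input = (K'⊕opad) ∥ inner = 0d 46 1a 1c 5c 5c ∥ 86 d8.
Outer hash (tag): even-index sum = 265 mod 256 = 9; odd-index sum = 406 mod 256 = 150 → 09 96.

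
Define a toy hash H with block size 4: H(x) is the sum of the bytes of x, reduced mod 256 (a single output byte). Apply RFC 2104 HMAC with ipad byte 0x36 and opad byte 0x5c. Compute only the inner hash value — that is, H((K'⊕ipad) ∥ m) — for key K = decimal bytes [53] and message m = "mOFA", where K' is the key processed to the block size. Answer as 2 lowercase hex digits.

Key decimal bytes [53] = 35 is 1 byte ≤ B = 4; zero-pad to 4 bytes: K' = 35 00 00 00.
K' ⊕ ipad = 03 36 36 36.
Inner input = 03 36 36 36 ∥ 6d 4f 46 41.
Inner hash: sum = 3+54+54+54+109+79+70+65 = 488; mod 256 = 232 → e8.

e8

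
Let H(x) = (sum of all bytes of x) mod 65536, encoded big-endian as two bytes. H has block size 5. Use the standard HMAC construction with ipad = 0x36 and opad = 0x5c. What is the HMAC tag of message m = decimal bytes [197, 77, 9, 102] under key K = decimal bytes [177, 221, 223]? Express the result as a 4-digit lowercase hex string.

02f5

Key decimal bytes [177, 221, 223] = b1 dd df is 3 bytes ≤ B = 5; zero-pad to 5 bytes: K' = b1 dd df 00 00.
K' ⊕ ipad = 87 eb e9 36 36.  K' ⊕ opad = ed 81 83 5c 5c.
Inner input = (K'⊕ipad) ∥ m = 87 eb e9 36 36 ∥ c5 4d 09 66.
Inner hash: sum = 135+235+233+54+54+197+77+9+102 = 1096 → 04 48.
Outer input = (K'⊕opad) ∥ inner = ed 81 83 5c 5c ∥ 04 48.
Outer hash (tag): sum = 237+129+131+92+92+4+72 = 757 → 02 f5.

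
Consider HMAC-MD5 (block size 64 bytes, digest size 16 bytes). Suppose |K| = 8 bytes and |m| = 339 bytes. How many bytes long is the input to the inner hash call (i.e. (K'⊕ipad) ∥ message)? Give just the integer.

Key is 8 ≤ 64 bytes, zero-padded: |K'| = 64.
Inner input = (K'⊕ipad) ∥ m → 64 + 339 = 403 bytes.

403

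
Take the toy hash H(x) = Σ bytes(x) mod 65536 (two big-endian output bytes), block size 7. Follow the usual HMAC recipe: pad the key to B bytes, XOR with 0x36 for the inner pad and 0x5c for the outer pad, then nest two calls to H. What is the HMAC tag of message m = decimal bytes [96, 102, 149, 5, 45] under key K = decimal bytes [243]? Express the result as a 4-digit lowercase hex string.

Key decimal bytes [243] = f3 is 1 byte ≤ B = 7; zero-pad to 7 bytes: K' = f3 00 00 00 00 00 00.
K' ⊕ ipad = c5 36 36 36 36 36 36.  K' ⊕ opad = af 5c 5c 5c 5c 5c 5c.
Inner input = (K'⊕ipad) ∥ m = c5 36 36 36 36 36 36 ∥ 60 66 95 05 2d.
Inner hash: sum = 197+54+54+54+54+54+54+96+102+149+5+45 = 918 → 03 96.
Outer input = (K'⊕opad) ∥ inner = af 5c 5c 5c 5c 5c 5c ∥ 03 96.
Outer hash (tag): sum = 175+92+92+92+92+92+92+3+150 = 880 → 03 70.

0370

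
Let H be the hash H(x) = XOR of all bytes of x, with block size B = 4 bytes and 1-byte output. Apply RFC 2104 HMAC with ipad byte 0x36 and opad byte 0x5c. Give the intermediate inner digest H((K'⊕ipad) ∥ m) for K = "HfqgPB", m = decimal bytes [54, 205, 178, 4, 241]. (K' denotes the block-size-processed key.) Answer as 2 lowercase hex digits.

96

Key "HfqgPB" = 48 66 71 67 50 42 is 6 bytes > B = 4, so hash it first: H(key) = 2a, then zero-pad to 4 bytes: K' = 2a 00 00 00.
K' ⊕ ipad = 1c 36 36 36.
Inner input = 1c 36 36 36 ∥ 36 cd b2 04 f1.
Inner hash: XOR 1c⊕36⊕36⊕36⊕36⊕cd⊕b2⊕04⊕f1 = 96.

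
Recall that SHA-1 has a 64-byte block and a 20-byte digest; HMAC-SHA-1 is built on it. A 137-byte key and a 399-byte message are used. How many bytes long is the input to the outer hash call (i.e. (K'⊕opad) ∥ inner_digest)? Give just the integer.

84

Key is 137 > 64 bytes, so it is hashed to 20 bytes then zero-padded to 64: |K'| = 64.
Outer input = (K'⊕opad) ∥ H(inner) → 64 + 20 = 84 bytes.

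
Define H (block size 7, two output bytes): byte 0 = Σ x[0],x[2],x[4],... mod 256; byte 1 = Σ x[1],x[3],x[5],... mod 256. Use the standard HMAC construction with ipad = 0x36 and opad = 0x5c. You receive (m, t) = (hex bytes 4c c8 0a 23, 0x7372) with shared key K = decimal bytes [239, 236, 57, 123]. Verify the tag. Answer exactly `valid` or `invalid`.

Key decimal bytes [239, 236, 57, 123] = ef ec 39 7b is 4 bytes ≤ B = 7; zero-pad to 7 bytes: K' = ef ec 39 7b 00 00 00.
K' ⊕ ipad = d9 da 0f 4d 36 36 36; K' ⊕ opad = b3 b0 65 27 5c 5c 5c.
Inner hash: even-index sum = 575 mod 256 = 63; odd-index sum = 435 mod 256 = 179 → 3f b3.
Outer hash (recomputed tag): even-index sum = 643 mod 256 = 131; odd-index sum = 370 mod 256 = 114 → 83 72.
Recomputed tag = 8372; claimed = 7372 → mismatch.

invalid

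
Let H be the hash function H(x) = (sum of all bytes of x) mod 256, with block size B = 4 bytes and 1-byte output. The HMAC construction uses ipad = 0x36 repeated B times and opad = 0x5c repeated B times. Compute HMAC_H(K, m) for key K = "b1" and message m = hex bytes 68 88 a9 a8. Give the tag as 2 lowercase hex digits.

6b

Key "b1" = 62 31 is 2 bytes ≤ B = 4; zero-pad to 4 bytes: K' = 62 31 00 00.
K' ⊕ ipad = 54 07 36 36.  K' ⊕ opad = 3e 6d 5c 5c.
Inner input = (K'⊕ipad) ∥ m = 54 07 36 36 ∥ 68 88 a9 a8.
Inner hash: sum = 84+7+54+54+104+136+169+168 = 776; mod 256 = 8 → 08.
Outer input = (K'⊕opad) ∥ inner = 3e 6d 5c 5c ∥ 08.
Outer hash (tag): sum = 62+109+92+92+8 = 363; mod 256 = 107 → 6b.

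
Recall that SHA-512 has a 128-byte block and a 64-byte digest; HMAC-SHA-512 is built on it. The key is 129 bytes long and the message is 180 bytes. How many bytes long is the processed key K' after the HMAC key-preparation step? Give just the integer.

128

Key is 129 > 128 bytes, so it is hashed to 64 bytes then zero-padded to 128: |K'| = 128.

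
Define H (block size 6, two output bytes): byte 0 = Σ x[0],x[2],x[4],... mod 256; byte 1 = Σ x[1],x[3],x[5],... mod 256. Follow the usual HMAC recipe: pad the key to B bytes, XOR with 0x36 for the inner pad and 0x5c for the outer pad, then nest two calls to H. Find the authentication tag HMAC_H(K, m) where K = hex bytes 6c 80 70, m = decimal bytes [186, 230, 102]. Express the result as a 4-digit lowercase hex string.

ae9c

Key hex bytes 6c 80 70 is 3 bytes ≤ B = 6; zero-pad to 6 bytes: K' = 6c 80 70 00 00 00.
K' ⊕ ipad = 5a b6 46 36 36 36.  K' ⊕ opad = 30 dc 2c 5c 5c 5c.
Inner input = (K'⊕ipad) ∥ m = 5a b6 46 36 36 36 ∥ ba e6 66.
Inner hash: even-index sum = 502 mod 256 = 246; odd-index sum = 520 mod 256 = 8 → f6 08.
Outer input = (K'⊕opad) ∥ inner = 30 dc 2c 5c 5c 5c ∥ f6 08.
Outer hash (tag): even-index sum = 430 mod 256 = 174; odd-index sum = 412 mod 256 = 156 → ae 9c.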